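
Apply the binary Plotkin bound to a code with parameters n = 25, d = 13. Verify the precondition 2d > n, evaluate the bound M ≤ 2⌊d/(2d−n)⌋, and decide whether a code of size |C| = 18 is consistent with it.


Plotkin bound M ≤ 26; given |C| = 18 ≤ bound (satisfied).

Check applicability: 2d = 26, n = 25.
2d − n = 1 > 0, so Plotkin applies.
Compute d/(2d−n) = 13/1 ≈ 13.0000.
⌊d/(2d−n)⌋ = 13.
Plotkin bound: M ≤ 2·13 = 26.
Given |C| = 18, check: satisfied.
This |C| is below the Plotkin bound.


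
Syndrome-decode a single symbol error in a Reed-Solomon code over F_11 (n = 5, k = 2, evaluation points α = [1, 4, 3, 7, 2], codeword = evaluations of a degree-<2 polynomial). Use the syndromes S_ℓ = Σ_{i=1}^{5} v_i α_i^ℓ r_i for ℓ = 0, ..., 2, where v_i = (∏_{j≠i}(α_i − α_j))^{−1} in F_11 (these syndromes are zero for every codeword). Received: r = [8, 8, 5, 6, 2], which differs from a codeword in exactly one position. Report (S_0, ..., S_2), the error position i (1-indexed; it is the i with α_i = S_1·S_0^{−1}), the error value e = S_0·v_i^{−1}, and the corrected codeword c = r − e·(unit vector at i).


S = (3, 3, 3), error at position 1, error magnitude e = 9, c = [10, 8, 5, 6, 2].

Step 1: column multipliers v_i = (∏_{j≠i}(α_i − α_j))^{−1} mod 11.
  i = 1 (α = 1): (1−4)(1−3)(1−7)(1−2) = (−3)·(−2)·(−6)·(−1) = 36 ≡ 3, so v_1 = 3^{−1} = 4 (mod 11).
  i = 2 (α = 4): (4−1)(4−3)(4−7)(4−2) = 3·1·(−3)·2 = −18 ≡ 4, so v_2 = 4^{−1} = 3 (mod 11).
  i = 3 (α = 3): (3−1)(3−4)(3−7)(3−2) = 2·(−1)·(−4)·1 = 8 ≡ 8, so v_3 = 8^{−1} = 7 (mod 11).
  i = 4 (α = 7): (7−1)(7−4)(7−3)(7−2) = 6·3·4·5 = 360 ≡ 8, so v_4 = 8^{−1} = 7 (mod 11).
  i = 5 (α = 2): (2−1)(2−4)(2−3)(2−7) = 1·(−2)·(−1)·(−5) = −10 ≡ 1, so v_5 = 1^{−1} = 1 (mod 11).
  v = [4, 3, 7, 7, 1].
Step 2: syndromes of r = [8, 8, 5, 6, 2] (all sums mod 11).
  S_0 = Σ v_i r_i = 4·8 + 3·8 + 7·5 + 7·6 + 1·2 = 135 ≡ 3.
  S_1 = Σ v_i α_i r_i = 4·1·8 + 3·4·8 + 7·3·5 + 7·7·6 + 1·2·2 = 531 ≡ 3.
  α_i^2 mod 11 = [1, 5, 9, 5, 4].
  S_2 = Σ v_i α_i^2 r_i = 4·1·8 + 3·5·8 + 7·9·5 + 7·5·6 + 1·4·2 = 685 ≡ 3.
  S = (3, 3, 3) ≠ 0, so r is not a codeword (an error is present).
Step 3: locate the error. For a single error e at position i, S_ℓ = v_i·e·α_i^ℓ, so α_err = S_1/S_0.
  S_0^{−1} = 3^{−1} = 4 (mod 11), so α_err = 3·4 = 12 ≡ 1 = α_1. Error position i = 1.
  Consistency check: S_2/S_1 = 3·4 = 12 ≡ 1 = α_err ✓ (single-error assumption holds).
Step 4: error magnitude e = S_0/v_1 = S_0·∏_{j≠1}(α_1 − α_j) = 3·3 = 9 ≡ 9 (mod 11).
Step 5: correct position 1: c_1 = r_1 − e = 8 − 9 ≡ 10 (mod 11). Hence c = [10, 8, 5, 6, 2].
  Check: interpolating c through the α_i gives m(x) = 7 + 3·x (degree < 2) with m(α_i) = c_i for every i, so c is indeed a codeword.


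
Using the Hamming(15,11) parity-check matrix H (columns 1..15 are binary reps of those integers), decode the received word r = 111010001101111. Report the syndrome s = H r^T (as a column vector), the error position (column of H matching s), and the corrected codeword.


s = (0, 1, 1, 0)^T, error position = 6, corrected codeword c = 111011001101111

Compute s = H r^T mod 2 one row at a time:
  s_1 = 0 + 1 + 1 + 0 + 1 + 1 + 1 + 1 = 6 ≡ 0 (mod 2).
  s_2 = 0 + 1 + 0 + 0 + 1 + 1 + 1 + 1 = 5 ≡ 1 (mod 2).
  s_3 = 1 + 1 + 0 + 0 + 1 + 0 + 1 + 1 = 5 ≡ 1 (mod 2).
  s_4 = 1 + 1 + 1 + 0 + 1 + 0 + 1 + 1 = 6 ≡ 0 (mod 2).
s = (0, 1, 1, 0)^T — this equals column 6 of H (binary 0110), so error is at position 6.
Correct: flip bit 6 of r = 111010001101111 to get c = 111011001101111.


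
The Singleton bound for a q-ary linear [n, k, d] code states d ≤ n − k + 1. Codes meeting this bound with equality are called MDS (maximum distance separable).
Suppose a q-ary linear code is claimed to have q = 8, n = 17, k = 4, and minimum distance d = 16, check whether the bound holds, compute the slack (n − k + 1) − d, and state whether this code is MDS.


Singleton RHS = n − k + 1 = 14, slack = -2, bound violated (no such code; not MDS).

Singleton bound: d ≤ n − k + 1.
Here n = 17, k = 4, so n − k + 1 = 14.
Given d = 16, check d ≤ 14: NO.
Slack = (n − k + 1) − d = -2.
The slack is negative: d = 16 exceeds n − k + 1 = 14 by 2, so the Singleton bound is violated and no linear [17, 4, 16]_8 code can exist. In particular it is not MDS (MDS requires d = n − k + 1 exactly).
Description: the claimed parameters are [17, 4, 16]_8; such a code would be impossible (violates the Singleton bound).


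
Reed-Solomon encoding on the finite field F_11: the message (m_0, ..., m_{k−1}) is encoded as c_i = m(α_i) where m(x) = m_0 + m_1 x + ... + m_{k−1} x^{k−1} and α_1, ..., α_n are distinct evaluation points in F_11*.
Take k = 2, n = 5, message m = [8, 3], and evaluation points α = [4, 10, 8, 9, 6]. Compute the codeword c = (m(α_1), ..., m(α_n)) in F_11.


c = [9, 5, 10, 2, 4]

Message polynomial: m(x) = 8 + 3·x (mod 11).
For each evaluation point α_i, compute m(α_i) mod 11:
  α_1 = 4: Horner steps 3 → 9, so m(4) = 9.
  α_2 = 10: Horner steps 3 → 5, so m(10) = 5.
  α_3 = 8: Horner steps 3 → 10, so m(8) = 10.
  α_4 = 9: Horner steps 3 → 2, so m(9) = 2.
  α_5 = 6: Horner steps 3 → 4, so m(6) = 4.
Codeword c = [9, 5, 10, 2, 4] ∈ F_11^5.


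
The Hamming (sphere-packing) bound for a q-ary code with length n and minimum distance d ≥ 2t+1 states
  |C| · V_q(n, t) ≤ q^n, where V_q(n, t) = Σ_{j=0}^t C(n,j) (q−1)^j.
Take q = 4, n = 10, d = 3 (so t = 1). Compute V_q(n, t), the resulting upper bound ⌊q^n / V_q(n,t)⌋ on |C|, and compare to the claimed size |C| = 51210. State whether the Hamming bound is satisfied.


V_q(n, t) = 31, q^n = 1048576, Hamming bound = 33825, |C| = 51210 > bound (violated).

Step 1: Compute V_q(n, t) = Σ_{j=0}^1 C(n, j) (q−1)^j.
  j = 0: C(10,0)·(3)^0 = 1·1 = 1.
  j = 1: C(10,1)·(3)^1 = 10·3 = 30.
  V_q(n, t) = 1 + 30 = 31.
Step 2: q^n = 4^10 = 1048576.
Step 3: Hamming bound ⌊q^n / V_q(n,t)⌋ = ⌊1048576/31⌋ = 33825.
Step 4: Compare |C| = 51210 to 33825: violated.
The claimed |C| lies above the Hamming bound, so no 4-ary code of length 10 with d ≥ 3 can have 51210 codewords.


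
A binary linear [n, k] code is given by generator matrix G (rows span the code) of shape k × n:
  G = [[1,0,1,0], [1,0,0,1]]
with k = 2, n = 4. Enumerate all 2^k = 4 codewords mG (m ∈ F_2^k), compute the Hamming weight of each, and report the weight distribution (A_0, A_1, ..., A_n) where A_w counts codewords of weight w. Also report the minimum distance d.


Weight distribution: A_0 = 1, A_2 = 3. Minimum distance d = 2.

Enumerate all 2^2 = 4 messages m ∈ F_2^2.
For each, compute codeword c = mG in F_2^4, then tally its weight.
  m = 00 → c = 0000, weight = 0.
  m = 10 → c = 1010, weight = 2.
  m = 01 → c = 1001, weight = 2.
  m = 11 → c = 0011, weight = 2.
Tally weights:
  weight 0: 1 codewords.
  weight 2: 3 codewords.
Minimum distance d = smallest w > 0 with A_w > 0 = 2.
Sanity: Σ A_w = 4 = 2^2 = 4 ✓.


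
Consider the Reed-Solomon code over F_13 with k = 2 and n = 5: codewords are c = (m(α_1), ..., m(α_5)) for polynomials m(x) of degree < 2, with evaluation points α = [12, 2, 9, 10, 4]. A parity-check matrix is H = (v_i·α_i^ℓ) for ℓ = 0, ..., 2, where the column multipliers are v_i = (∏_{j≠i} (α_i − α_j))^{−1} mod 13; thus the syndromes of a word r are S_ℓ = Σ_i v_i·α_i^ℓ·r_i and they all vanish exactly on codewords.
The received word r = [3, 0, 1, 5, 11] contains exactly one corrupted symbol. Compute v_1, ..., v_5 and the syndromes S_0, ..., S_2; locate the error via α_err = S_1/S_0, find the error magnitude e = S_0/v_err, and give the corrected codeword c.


S = (8, 7, 11), error at position 3, error magnitude e = 8, c = [3, 0, 6, 5, 11].

Step 1: column multipliers v_i = (∏_{j≠i}(α_i − α_j))^{−1} mod 13.
  i = 1 (α = 12): (12−2)(12−9)(12−10)(12−4) = 10·3·2·8 = 480 ≡ 12, so v_1 = 12^{−1} = 12 (mod 13).
  i = 2 (α = 2): (2−12)(2−9)(2−10)(2−4) = (−10)·(−7)·(−8)·(−2) = 1120 ≡ 2, so v_2 = 2^{−1} = 7 (mod 13).
  i = 3 (α = 9): (9−12)(9−2)(9−10)(9−4) = (−3)·7·(−1)·5 = 105 ≡ 1, so v_3 = 1^{−1} = 1 (mod 13).
  i = 4 (α = 10): (10−12)(10−2)(10−9)(10−4) = (−2)·8·1·6 = −96 ≡ 8, so v_4 = 8^{−1} = 5 (mod 13).
  i = 5 (α = 4): (4−12)(4−2)(4−9)(4−10) = (−8)·2·(−5)·(−6) = −480 ≡ 1, so v_5 = 1^{−1} = 1 (mod 13).
  v = [12, 7, 1, 5, 1].
Step 2: syndromes of r = [3, 0, 1, 5, 11] (all sums mod 13).
  S_0 = Σ v_i r_i = 12·3 + 7·0 + 1·1 + 5·5 + 1·11 = 73 ≡ 8.
  S_1 = Σ v_i α_i r_i = 12·12·3 + 7·2·0 + 1·9·1 + 5·10·5 + 1·4·11 = 735 ≡ 7.
  α_i^2 mod 13 = [1, 4, 3, 9, 3].
  S_2 = Σ v_i α_i^2 r_i = 12·1·3 + 7·4·0 + 1·3·1 + 5·9·5 + 1·3·11 = 297 ≡ 11.
  S = (8, 7, 11) ≠ 0, so r is not a codeword (an error is present).
Step 3: locate the error. For a single error e at position i, S_ℓ = v_i·e·α_i^ℓ, so α_err = S_1/S_0.
  S_0^{−1} = 8^{−1} = 5 (mod 13), so α_err = 7·5 = 35 ≡ 9 = α_3. Error position i = 3.
  Consistency check: S_2/S_1 = 11·2 = 22 ≡ 9 = α_err ✓ (single-error assumption holds).
Step 4: error magnitude e = S_0/v_3 = S_0·∏_{j≠3}(α_3 − α_j) = 8·1 = 8 ≡ 8 (mod 13).
Step 5: correct position 3: c_3 = r_3 − e = 1 − 8 ≡ 6 (mod 13). Hence c = [3, 0, 6, 5, 11].
  Check: interpolating c through the α_i gives m(x) = 2 + 12·x (degree < 2) with m(α_i) = c_i for every i, so c is indeed a codeword.


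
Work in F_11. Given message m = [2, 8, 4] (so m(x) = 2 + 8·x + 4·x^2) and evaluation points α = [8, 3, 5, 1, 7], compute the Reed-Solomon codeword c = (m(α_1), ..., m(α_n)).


c = [3, 7, 10, 3, 1]

Message polynomial: m(x) = 2 + 8·x + 4·x^2 (mod 11).
For each evaluation point α_i, compute m(α_i) mod 11:
  α_1 = 8: Horner steps 4 → 7 → 3, so m(8) = 3.
  α_2 = 3: Horner steps 4 → 9 → 7, so m(3) = 7.
  α_3 = 5: Horner steps 4 → 6 → 10, so m(5) = 10.
  α_4 = 1: Horner steps 4 → 1 → 3, so m(1) = 3.
  α_5 = 7: Horner steps 4 → 3 → 1, so m(7) = 1.
Codeword c = [3, 7, 10, 3, 1] ∈ F_11^5.


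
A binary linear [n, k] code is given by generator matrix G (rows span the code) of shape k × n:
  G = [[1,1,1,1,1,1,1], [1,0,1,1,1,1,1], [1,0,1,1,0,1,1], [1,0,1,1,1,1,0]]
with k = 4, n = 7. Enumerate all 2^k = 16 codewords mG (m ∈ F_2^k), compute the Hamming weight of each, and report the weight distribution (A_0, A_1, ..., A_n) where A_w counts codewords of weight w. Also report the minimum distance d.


Weight distribution: A_0 = 1, A_1 = 3, A_2 = 3, A_3 = 1, A_4 = 1, A_5 = 3, A_6 = 3, A_7 = 1. Minimum distance d = 1.

Enumerate all 2^4 = 16 messages m ∈ F_2^4.
For each, compute codeword c = mG in F_2^7, then tally its weight.
  m = 0000 → c = 0000000, weight = 0.
  m = 1000 → c = 1111111, weight = 7.
  m = 0100 → c = 1011111, weight = 6.
  m = 1100 → c = 0100000, weight = 1.
  m = 0010 → c = 1011011, weight = 5.
  m = 1010 → c = 0100100, weight = 2.
  m = 0110 → c = 0000100, weight = 1.
  m = 1110 → c = 1111011, weight = 6.
  m = 0001 → c = 1011110, weight = 5.
  m = 1001 → c = 0100001, weight = 2.
  m = 0101 → c = 0000001, weight = 1.
  m = 1101 → c = 1111110, weight = 6.
  m = 0011 → c = 0000101, weight = 2.
  m = 1011 → c = 1111010, weight = 5.
  m = 0111 → c = 1011010, weight = 4.
  m = 1111 → c = 0100101, weight = 3.
Tally weights:
  weight 0: 1 codewords.
  weight 1: 3 codewords.
  weight 2: 3 codewords.
  weight 3: 1 codewords.
  weight 4: 1 codewords.
  weight 5: 3 codewords.
  weight 6: 3 codewords.
  weight 7: 1 codewords.
Minimum distance d = smallest w > 0 with A_w > 0 = 1.
Sanity: Σ A_w = 16 = 2^4 = 16 ✓.


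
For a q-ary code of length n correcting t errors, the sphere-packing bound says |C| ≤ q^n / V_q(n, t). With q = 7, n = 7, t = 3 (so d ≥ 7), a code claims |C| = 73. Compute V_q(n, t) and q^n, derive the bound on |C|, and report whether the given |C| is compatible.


V_q(n, t) = 8359, q^n = 823543, Hamming bound = 98, |C| = 73 ≤ bound (satisfied).

Step 1: Compute V_q(n, t) = Σ_{j=0}^3 C(n, j) (q−1)^j.
  j = 0: C(7,0)·(6)^0 = 1·1 = 1.
  j = 1: C(7,1)·(6)^1 = 7·6 = 42.
  j = 2: C(7,2)·(6)^2 = 21·36 = 756.
  j = 3: C(7,3)·(6)^3 = 35·216 = 7560.
  V_q(n, t) = 1 + 42 + 756 + 7560 = 8359.
Step 2: q^n = 7^7 = 823543.
Step 3: Hamming bound ⌊q^n / V_q(n,t)⌋ = ⌊823543/8359⌋ = 98.
Step 4: Compare |C| = 73 to 98: satisfied.
The claimed |C| lies below the Hamming bound.


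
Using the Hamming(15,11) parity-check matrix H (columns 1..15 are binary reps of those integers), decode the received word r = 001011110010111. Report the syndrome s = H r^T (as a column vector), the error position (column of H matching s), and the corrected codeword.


s = (1, 0, 0, 0)^T, error position = 8, corrected codeword c = 001011100010111

Compute s = H r^T mod 2 one row at a time:
  s_1 = 1 + 0 + 0 + 1 + 0 + 1 + 1 + 1 = 5 ≡ 1 (mod 2).
  s_2 = 0 + 1 + 1 + 1 + 0 + 1 + 1 + 1 = 6 ≡ 0 (mod 2).
  s_3 = 0 + 1 + 1 + 1 + 0 + 1 + 1 + 1 = 6 ≡ 0 (mod 2).
  s_4 = 0 + 1 + 1 + 1 + 0 + 1 + 1 + 1 = 6 ≡ 0 (mod 2).
s = (1, 0, 0, 0)^T — this equals column 8 of H (binary 1000), so error is at position 8.
Correct: flip bit 8 of r = 001011110010111 to get c = 001011100010111.


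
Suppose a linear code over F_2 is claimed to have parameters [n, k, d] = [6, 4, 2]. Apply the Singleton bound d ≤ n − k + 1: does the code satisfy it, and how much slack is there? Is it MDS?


Singleton RHS = n − k + 1 = 3, slack = 1, bound satisfied, not MDS.

Singleton bound: d ≤ n − k + 1.
Here n = 6, k = 4, so n − k + 1 = 3.
Given d = 2, check d ≤ 3: YES.
Slack = (n − k + 1) − d = 1.
The code is NOT MDS (slack = 1 > 0).
Description: the claimed parameters are [6, 4, 2]_2; such a code would be non-MDS.


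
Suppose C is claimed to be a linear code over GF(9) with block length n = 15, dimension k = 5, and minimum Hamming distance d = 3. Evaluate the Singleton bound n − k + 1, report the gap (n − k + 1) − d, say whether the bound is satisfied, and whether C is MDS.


Singleton RHS = n − k + 1 = 11, slack = 8, bound satisfied, not MDS.

Singleton bound: d ≤ n − k + 1.
Here n = 15, k = 5, so n − k + 1 = 11.
Given d = 3, check d ≤ 11: YES.
Slack = (n − k + 1) − d = 8.
The code is NOT MDS (slack = 8 > 0).
Description: the claimed parameters are [15, 5, 3]_9; such a code would be non-MDS.


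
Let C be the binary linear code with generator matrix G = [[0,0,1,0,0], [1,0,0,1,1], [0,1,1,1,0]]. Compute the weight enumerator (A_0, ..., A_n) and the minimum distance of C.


Weight distribution: A_0 = 1, A_1 = 1, A_2 = 1, A_3 = 3, A_4 = 2. Minimum distance d = 1.

Enumerate all 2^3 = 8 messages m ∈ F_2^3.
For each, compute codeword c = mG in F_2^5, then tally its weight.
  m = 000 → c = 00000, weight = 0.
  m = 100 → c = 00100, weight = 1.
  m = 010 → c = 10011, weight = 3.
  m = 110 → c = 10111, weight = 4.
  m = 001 → c = 01110, weight = 3.
  m = 101 → c = 01010, weight = 2.
  m = 011 → c = 11101, weight = 4.
  m = 111 → c = 11001, weight = 3.
Tally weights:
  weight 0: 1 codewords.
  weight 1: 1 codewords.
  weight 2: 1 codewords.
  weight 3: 3 codewords.
  weight 4: 2 codewords.
Minimum distance d = smallest w > 0 with A_w > 0 = 1.
Sanity: Σ A_w = 8 = 2^3 = 8 ✓.


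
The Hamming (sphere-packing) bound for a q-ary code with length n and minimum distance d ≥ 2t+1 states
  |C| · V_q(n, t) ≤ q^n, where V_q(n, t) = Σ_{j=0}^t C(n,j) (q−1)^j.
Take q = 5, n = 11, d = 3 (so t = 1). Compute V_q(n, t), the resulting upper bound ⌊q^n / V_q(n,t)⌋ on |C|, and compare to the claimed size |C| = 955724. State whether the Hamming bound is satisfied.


V_q(n, t) = 45, q^n = 48828125, Hamming bound = 1085069, |C| = 955724 ≤ bound (satisfied).

Step 1: Compute V_q(n, t) = Σ_{j=0}^1 C(n, j) (q−1)^j.
  j = 0: C(11,0)·(4)^0 = 1·1 = 1.
  j = 1: C(11,1)·(4)^1 = 11·4 = 44.
  V_q(n, t) = 1 + 44 = 45.
Step 2: q^n = 5^11 = 48828125.
Step 3: Hamming bound ⌊q^n / V_q(n,t)⌋ = ⌊48828125/45⌋ = 1085069.
Step 4: Compare |C| = 955724 to 1085069: satisfied.
The claimed |C| lies below the Hamming bound.


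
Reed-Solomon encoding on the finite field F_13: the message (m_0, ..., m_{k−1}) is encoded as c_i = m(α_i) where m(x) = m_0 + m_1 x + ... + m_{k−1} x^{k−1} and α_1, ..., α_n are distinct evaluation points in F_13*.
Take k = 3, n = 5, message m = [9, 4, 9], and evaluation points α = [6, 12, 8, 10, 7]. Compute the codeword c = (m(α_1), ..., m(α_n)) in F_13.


c = [6, 1, 6, 0, 10]

Message polynomial: m(x) = 9 + 4·x + 9·x^2 (mod 13).
For each evaluation point α_i, compute m(α_i) mod 13:
  α_1 = 6: Horner steps 9 → 6 → 6, so m(6) = 6.
  α_2 = 12: Horner steps 9 → 8 → 1, so m(12) = 1.
  α_3 = 8: Horner steps 9 → 11 → 6, so m(8) = 6.
  α_4 = 10: Horner steps 9 → 3 → 0, so m(10) = 0.
  α_5 = 7: Horner steps 9 → 2 → 10, so m(7) = 10.
Codeword c = [6, 1, 6, 0, 10] ∈ F_13^5.


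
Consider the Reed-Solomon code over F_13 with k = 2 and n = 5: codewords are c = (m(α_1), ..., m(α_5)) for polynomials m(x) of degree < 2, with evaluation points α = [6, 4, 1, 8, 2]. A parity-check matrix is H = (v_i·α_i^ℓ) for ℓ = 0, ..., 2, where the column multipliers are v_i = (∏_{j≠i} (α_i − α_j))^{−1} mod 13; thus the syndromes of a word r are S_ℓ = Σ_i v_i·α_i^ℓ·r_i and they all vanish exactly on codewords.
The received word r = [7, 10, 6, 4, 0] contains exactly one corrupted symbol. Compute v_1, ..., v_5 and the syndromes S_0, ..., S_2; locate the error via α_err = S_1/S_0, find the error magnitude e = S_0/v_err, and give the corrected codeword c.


S = (11, 11, 11), error at position 3, error magnitude e = 11, c = [7, 10, 8, 4, 0].

Step 1: column multipliers v_i = (∏_{j≠i}(α_i − α_j))^{−1} mod 13.
  i = 1 (α = 6): (6−4)(6−1)(6−8)(6−2) = 2·5·(−2)·4 = −80 ≡ 11, so v_1 = 11^{−1} = 6 (mod 13).
  i = 2 (α = 4): (4−6)(4−1)(4−8)(4−2) = (−2)·3·(−4)·2 = 48 ≡ 9, so v_2 = 9^{−1} = 3 (mod 13).
  i = 3 (α = 1): (1−6)(1−4)(1−8)(1−2) = (−5)·(−3)·(−7)·(−1) = 105 ≡ 1, so v_3 = 1^{−1} = 1 (mod 13).
  i = 4 (α = 8): (8−6)(8−4)(8−1)(8−2) = 2·4·7·6 = 336 ≡ 11, so v_4 = 11^{−1} = 6 (mod 13).
  i = 5 (α = 2): (2−6)(2−4)(2−1)(2−8) = (−4)·(−2)·1·(−6) = −48 ≡ 4, so v_5 = 4^{−1} = 10 (mod 13).
  v = [6, 3, 1, 6, 10].
Step 2: syndromes of r = [7, 10, 6, 4, 0] (all sums mod 13).
  S_0 = Σ v_i r_i = 6·7 + 3·10 + 1·6 + 6·4 + 10·0 = 102 ≡ 11.
  S_1 = Σ v_i α_i r_i = 6·6·7 + 3·4·10 + 1·1·6 + 6·8·4 + 10·2·0 = 570 ≡ 11.
  α_i^2 mod 13 = [10, 3, 1, 12, 4].
  S_2 = Σ v_i α_i^2 r_i = 6·10·7 + 3·3·10 + 1·1·6 + 6·12·4 + 10·4·0 = 804 ≡ 11.
  S = (11, 11, 11) ≠ 0, so r is not a codeword (an error is present).
Step 3: locate the error. For a single error e at position i, S_ℓ = v_i·e·α_i^ℓ, so α_err = S_1/S_0.
  S_0^{−1} = 11^{−1} = 6 (mod 13), so α_err = 11·6 = 66 ≡ 1 = α_3. Error position i = 3.
  Consistency check: S_2/S_1 = 11·6 = 66 ≡ 1 = α_err ✓ (single-error assumption holds).
Step 4: error magnitude e = S_0/v_3 = S_0·∏_{j≠3}(α_3 − α_j) = 11·1 = 11 ≡ 11 (mod 13).
Step 5: correct position 3: c_3 = r_3 − e = 6 − 11 ≡ 8 (mod 13). Hence c = [7, 10, 8, 4, 0].
  Check: interpolating c through the α_i gives m(x) = 3 + 5·x (degree < 2) with m(α_i) = c_i for every i, so c is indeed a codeword.


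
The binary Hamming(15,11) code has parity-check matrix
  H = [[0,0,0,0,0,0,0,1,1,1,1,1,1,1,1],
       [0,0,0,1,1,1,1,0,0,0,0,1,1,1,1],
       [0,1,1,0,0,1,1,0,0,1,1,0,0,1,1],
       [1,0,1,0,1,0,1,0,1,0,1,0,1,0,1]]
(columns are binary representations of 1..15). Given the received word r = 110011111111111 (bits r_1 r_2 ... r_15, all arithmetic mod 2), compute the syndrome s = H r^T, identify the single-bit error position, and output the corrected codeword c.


s = (0, 1, 1, 1)^T, error position = 7, corrected codeword c = 110011011111111

Compute s = H r^T mod 2 one row at a time:
  s_1 = 1 + 1 + 1 + 1 + 1 + 1 + 1 + 1 = 8 ≡ 0 (mod 2).
  s_2 = 0 + 1 + 1 + 1 + 1 + 1 + 1 + 1 = 7 ≡ 1 (mod 2).
  s_3 = 1 + 0 + 1 + 1 + 1 + 1 + 1 + 1 = 7 ≡ 1 (mod 2).
  s_4 = 1 + 0 + 1 + 1 + 1 + 1 + 1 + 1 = 7 ≡ 1 (mod 2).
s = (0, 1, 1, 1)^T — this equals column 7 of H (binary 0111), so error is at position 7.
Correct: flip bit 7 of r = 110011111111111 to get c = 110011011111111.


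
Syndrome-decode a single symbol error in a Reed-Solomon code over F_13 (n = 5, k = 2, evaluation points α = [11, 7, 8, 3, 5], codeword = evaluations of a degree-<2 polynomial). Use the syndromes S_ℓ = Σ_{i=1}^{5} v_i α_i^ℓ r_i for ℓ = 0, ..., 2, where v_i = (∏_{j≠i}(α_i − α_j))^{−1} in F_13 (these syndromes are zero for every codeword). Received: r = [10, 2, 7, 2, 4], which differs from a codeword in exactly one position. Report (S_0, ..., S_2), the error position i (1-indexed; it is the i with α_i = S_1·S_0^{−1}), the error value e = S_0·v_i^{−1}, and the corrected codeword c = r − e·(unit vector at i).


S = (8, 4, 2), error at position 2, error magnitude e = 9, c = [10, 6, 7, 2, 4].

Step 1: column multipliers v_i = (∏_{j≠i}(α_i − α_j))^{−1} mod 13.
  i = 1 (α = 11): (11−7)(11−8)(11−3)(11−5) = 4·3·8·6 = 576 ≡ 4, so v_1 = 4^{−1} = 10 (mod 13).
  i = 2 (α = 7): (7−11)(7−8)(7−3)(7−5) = (−4)·(−1)·4·2 = 32 ≡ 6, so v_2 = 6^{−1} = 11 (mod 13).
  i = 3 (α = 8): (8−11)(8−7)(8−3)(8−5) = (−3)·1·5·3 = −45 ≡ 7, so v_3 = 7^{−1} = 2 (mod 13).
  i = 4 (α = 3): (3−11)(3−7)(3−8)(3−5) = (−8)·(−4)·(−5)·(−2) = 320 ≡ 8, so v_4 = 8^{−1} = 5 (mod 13).
  i = 5 (α = 5): (5−11)(5−7)(5−8)(5−3) = (−6)·(−2)·(−3)·2 = −72 ≡ 6, so v_5 = 6^{−1} = 11 (mod 13).
  v = [10, 11, 2, 5, 11].
Step 2: syndromes of r = [10, 2, 7, 2, 4] (all sums mod 13).
  S_0 = Σ v_i r_i = 10·10 + 11·2 + 2·7 + 5·2 + 11·4 = 190 ≡ 8.
  S_1 = Σ v_i α_i r_i = 10·11·10 + 11·7·2 + 2·8·7 + 5·3·2 + 11·5·4 = 1616 ≡ 4.
  α_i^2 mod 13 = [4, 10, 12, 9, 12].
  S_2 = Σ v_i α_i^2 r_i = 10·4·10 + 11·10·2 + 2·12·7 + 5·9·2 + 11·12·4 = 1406 ≡ 2.
  S = (8, 4, 2) ≠ 0, so r is not a codeword (an error is present).
Step 3: locate the error. For a single error e at position i, S_ℓ = v_i·e·α_i^ℓ, so α_err = S_1/S_0.
  S_0^{−1} = 8^{−1} = 5 (mod 13), so α_err = 4·5 = 20 ≡ 7 = α_2. Error position i = 2.
  Consistency check: S_2/S_1 = 2·10 = 20 ≡ 7 = α_err ✓ (single-error assumption holds).
Step 4: error magnitude e = S_0/v_2 = S_0·∏_{j≠2}(α_2 − α_j) = 8·6 = 48 ≡ 9 (mod 13).
Step 5: correct position 2: c_2 = r_2 − e = 2 − 9 ≡ 6 (mod 13). Hence c = [10, 6, 7, 2, 4].
  Check: interpolating c through the α_i gives m(x) = 12 + 1·x (degree < 2) with m(α_i) = c_i for every i, so c is indeed a codeword.


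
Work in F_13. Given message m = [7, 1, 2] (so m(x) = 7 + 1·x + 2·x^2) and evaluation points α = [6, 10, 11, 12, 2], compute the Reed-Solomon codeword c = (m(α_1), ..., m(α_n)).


c = [7, 9, 0, 8, 4]

Message polynomial: m(x) = 7 + 1·x + 2·x^2 (mod 13).
For each evaluation point α_i, compute m(α_i) mod 13:
  α_1 = 6: Horner steps 2 → 0 → 7, so m(6) = 7.
  α_2 = 10: Horner steps 2 → 8 → 9, so m(10) = 9.
  α_3 = 11: Horner steps 2 → 10 → 0, so m(11) = 0.
  α_4 = 12: Horner steps 2 → 12 → 8, so m(12) = 8.
  α_5 = 2: Horner steps 2 → 5 → 4, so m(2) = 4.
Codeword c = [7, 9, 0, 8, 4] ∈ F_13^5.


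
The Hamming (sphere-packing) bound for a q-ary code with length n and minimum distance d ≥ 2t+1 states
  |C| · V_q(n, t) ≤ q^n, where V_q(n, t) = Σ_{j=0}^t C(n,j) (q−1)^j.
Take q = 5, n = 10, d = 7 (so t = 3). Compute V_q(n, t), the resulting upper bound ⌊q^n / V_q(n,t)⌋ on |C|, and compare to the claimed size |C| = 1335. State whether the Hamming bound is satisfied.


V_q(n, t) = 8441, q^n = 9765625, Hamming bound = 1156, |C| = 1335 > bound (violated).

Step 1: Compute V_q(n, t) = Σ_{j=0}^3 C(n, j) (q−1)^j.
  j = 0: C(10,0)·(4)^0 = 1·1 = 1.
  j = 1: C(10,1)·(4)^1 = 10·4 = 40.
  j = 2: C(10,2)·(4)^2 = 45·16 = 720.
  j = 3: C(10,3)·(4)^3 = 120·64 = 7680.
  V_q(n, t) = 1 + 40 + 720 + 7680 = 8441.
Step 2: q^n = 5^10 = 9765625.
Step 3: Hamming bound ⌊q^n / V_q(n,t)⌋ = ⌊9765625/8441⌋ = 1156.
Step 4: Compare |C| = 1335 to 1156: violated.
The claimed |C| lies above the Hamming bound, so no 5-ary code of length 10 with d ≥ 7 can have 1335 codewords.


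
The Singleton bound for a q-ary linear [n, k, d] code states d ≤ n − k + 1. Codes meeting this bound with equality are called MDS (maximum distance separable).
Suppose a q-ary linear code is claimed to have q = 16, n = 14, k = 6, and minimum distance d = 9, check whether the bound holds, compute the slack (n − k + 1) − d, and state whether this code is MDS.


Singleton RHS = n − k + 1 = 9, slack = 0, bound satisfied, MDS.

Singleton bound: d ≤ n − k + 1.
Here n = 14, k = 6, so n − k + 1 = 9.
Given d = 9, check d ≤ 9: YES.
Slack = (n − k + 1) − d = 0.
The code is MDS (slack = 0).
Description: the claimed parameters are [14, 6, 9]_16; such a code would be MDS (meets Singleton bound).


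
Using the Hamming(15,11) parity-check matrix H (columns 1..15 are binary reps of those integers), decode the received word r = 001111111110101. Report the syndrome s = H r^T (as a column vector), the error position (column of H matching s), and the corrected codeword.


s = (0, 0, 0, 1)^T, error position = 1, corrected codeword c = 101111111110101

Compute s = H r^T mod 2 one row at a time:
  s_1 = 1 + 1 + 1 + 1 + 0 + 1 + 0 + 1 = 6 ≡ 0 (mod 2).
  s_2 = 1 + 1 + 1 + 1 + 0 + 1 + 0 + 1 = 6 ≡ 0 (mod 2).
  s_3 = 0 + 1 + 1 + 1 + 1 + 1 + 0 + 1 = 6 ≡ 0 (mod 2).
  s_4 = 0 + 1 + 1 + 1 + 1 + 1 + 1 + 1 = 7 ≡ 1 (mod 2).
s = (0, 0, 0, 1)^T — this equals column 1 of H (binary 0001), so error is at position 1.
Correct: flip bit 1 of r = 001111111110101 to get c = 101111111110101.


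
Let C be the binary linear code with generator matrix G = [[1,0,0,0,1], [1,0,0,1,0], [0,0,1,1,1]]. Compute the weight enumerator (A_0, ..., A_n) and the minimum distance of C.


Weight distribution: A_0 = 1, A_1 = 1, A_2 = 3, A_3 = 3. Minimum distance d = 1.

Enumerate all 2^3 = 8 messages m ∈ F_2^3.
For each, compute codeword c = mG in F_2^5, then tally its weight.
  m = 000 → c = 00000, weight = 0.
  m = 100 → c = 10001, weight = 2.
  m = 010 → c = 10010, weight = 2.
  m = 110 → c = 00011, weight = 2.
  m = 001 → c = 00111, weight = 3.
  m = 101 → c = 10110, weight = 3.
  m = 011 → c = 10101, weight = 3.
  m = 111 → c = 00100, weight = 1.
Tally weights:
  weight 0: 1 codewords.
  weight 1: 1 codewords.
  weight 2: 3 codewords.
  weight 3: 3 codewords.
Minimum distance d = smallest w > 0 with A_w > 0 = 1.
Sanity: Σ A_w = 8 = 2^3 = 8 ✓.


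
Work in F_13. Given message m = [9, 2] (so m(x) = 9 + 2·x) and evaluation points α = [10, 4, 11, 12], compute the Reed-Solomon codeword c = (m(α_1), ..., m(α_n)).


c = [3, 4, 5, 7]

Message polynomial: m(x) = 9 + 2·x (mod 13).
For each evaluation point α_i, compute m(α_i) mod 13:
  α_1 = 10: Horner steps 2 → 3, so m(10) = 3.
  α_2 = 4: Horner steps 2 → 4, so m(4) = 4.
  α_3 = 11: Horner steps 2 → 5, so m(11) = 5.
  α_4 = 12: Horner steps 2 → 7, so m(12) = 7.
Codeword c = [3, 4, 5, 7] ∈ F_13^4.


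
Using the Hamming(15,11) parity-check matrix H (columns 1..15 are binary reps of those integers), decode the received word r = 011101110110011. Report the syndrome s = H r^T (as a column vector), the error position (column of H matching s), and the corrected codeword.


s = (1, 1, 0, 0)^T, error position = 12, corrected codeword c = 011101110111011

Compute s = H r^T mod 2 one row at a time:
  s_1 = 1 + 0 + 1 + 1 + 0 + 0 + 1 + 1 = 5 ≡ 1 (mod 2).
  s_2 = 1 + 0 + 1 + 1 + 0 + 0 + 1 + 1 = 5 ≡ 1 (mod 2).
  s_3 = 1 + 1 + 1 + 1 + 1 + 1 + 1 + 1 = 8 ≡ 0 (mod 2).
  s_4 = 0 + 1 + 0 + 1 + 0 + 1 + 0 + 1 = 4 ≡ 0 (mod 2).
s = (1, 1, 0, 0)^T — this equals column 12 of H (binary 1100), so error is at position 12.
Correct: flip bit 12 of r = 011101110110011 to get c = 011101110111011.


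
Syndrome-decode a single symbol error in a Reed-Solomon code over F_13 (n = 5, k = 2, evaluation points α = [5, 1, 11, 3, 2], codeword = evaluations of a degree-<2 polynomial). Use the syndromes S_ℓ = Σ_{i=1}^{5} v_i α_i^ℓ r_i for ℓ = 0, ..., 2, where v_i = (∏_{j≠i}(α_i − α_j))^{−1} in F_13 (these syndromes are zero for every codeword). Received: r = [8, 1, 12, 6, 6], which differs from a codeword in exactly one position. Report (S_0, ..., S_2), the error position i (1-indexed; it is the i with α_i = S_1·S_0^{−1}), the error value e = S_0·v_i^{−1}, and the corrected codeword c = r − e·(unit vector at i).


S = (10, 4, 12), error at position 4, error magnitude e = 8, c = [8, 1, 12, 11, 6].

Step 1: column multipliers v_i = (∏_{j≠i}(α_i − α_j))^{−1} mod 13.
  i = 1 (α = 5): (5−1)(5−11)(5−3)(5−2) = 4·(−6)·2·3 = −144 ≡ 12, so v_1 = 12^{−1} = 12 (mod 13).
  i = 2 (α = 1): (1−5)(1−11)(1−3)(1−2) = (−4)·(−10)·(−2)·(−1) = 80 ≡ 2, so v_2 = 2^{−1} = 7 (mod 13).
  i = 3 (α = 11): (11−5)(11−1)(11−3)(11−2) = 6·10·8·9 = 4320 ≡ 4, so v_3 = 4^{−1} = 10 (mod 13).
  i = 4 (α = 3): (3−5)(3−1)(3−11)(3−2) = (−2)·2·(−8)·1 = 32 ≡ 6, so v_4 = 6^{−1} = 11 (mod 13).
  i = 5 (α = 2): (2−5)(2−1)(2−11)(2−3) = (−3)·1·(−9)·(−1) = −27 ≡ 12, so v_5 = 12^{−1} = 12 (mod 13).
  v = [12, 7, 10, 11, 12].
Step 2: syndromes of r = [8, 1, 12, 6, 6] (all sums mod 13).
  S_0 = Σ v_i r_i = 12·8 + 7·1 + 10·12 + 11·6 + 12·6 = 361 ≡ 10.
  S_1 = Σ v_i α_i r_i = 12·5·8 + 7·1·1 + 10·11·12 + 11·3·6 + 12·2·6 = 2149 ≡ 4.
  α_i^2 mod 13 = [12, 1, 4, 9, 4].
  S_2 = Σ v_i α_i^2 r_i = 12·12·8 + 7·1·1 + 10·4·12 + 11·9·6 + 12·4·6 = 2521 ≡ 12.
  S = (10, 4, 12) ≠ 0, so r is not a codeword (an error is present).
Step 3: locate the error. For a single error e at position i, S_ℓ = v_i·e·α_i^ℓ, so α_err = S_1/S_0.
  S_0^{−1} = 10^{−1} = 4 (mod 13), so α_err = 4·4 = 16 ≡ 3 = α_4. Error position i = 4.
  Consistency check: S_2/S_1 = 12·10 = 120 ≡ 3 = α_err ✓ (single-error assumption holds).
Step 4: error magnitude e = S_0/v_4 = S_0·∏_{j≠4}(α_4 − α_j) = 10·6 = 60 ≡ 8 (mod 13).
Step 5: correct position 4: c_4 = r_4 − e = 6 − 8 ≡ 11 (mod 13). Hence c = [8, 1, 12, 11, 6].
  Check: interpolating c through the α_i gives m(x) = 9 + 5·x (degree < 2) with m(α_i) = c_i for every i, so c is indeed a codeword.


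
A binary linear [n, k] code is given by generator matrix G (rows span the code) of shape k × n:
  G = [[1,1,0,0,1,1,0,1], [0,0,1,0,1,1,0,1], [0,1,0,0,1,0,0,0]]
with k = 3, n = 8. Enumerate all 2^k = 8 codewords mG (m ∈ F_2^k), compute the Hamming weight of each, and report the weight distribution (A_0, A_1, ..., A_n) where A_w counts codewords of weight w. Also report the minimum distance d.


Weight distribution: A_0 = 1, A_2 = 1, A_3 = 3, A_4 = 2, A_5 = 1. Minimum distance d = 2.

Enumerate all 2^3 = 8 messages m ∈ F_2^3.
For each, compute codeword c = mG in F_2^8, then tally its weight.
  m = 000 → c = 00000000, weight = 0.
  m = 100 → c = 11001101, weight = 5.
  m = 010 → c = 00101101, weight = 4.
  m = 110 → c = 11100000, weight = 3.
  m = 001 → c = 01001000, weight = 2.
  m = 101 → c = 10000101, weight = 3.
  m = 011 → c = 01100101, weight = 4.
  m = 111 → c = 10101000, weight = 3.
Tally weights:
  weight 0: 1 codewords.
  weight 2: 1 codewords.
  weight 3: 3 codewords.
  weight 4: 2 codewords.
  weight 5: 1 codewords.
Minimum distance d = smallest w > 0 with A_w > 0 = 2.
Sanity: Σ A_w = 8 = 2^3 = 8 ✓.


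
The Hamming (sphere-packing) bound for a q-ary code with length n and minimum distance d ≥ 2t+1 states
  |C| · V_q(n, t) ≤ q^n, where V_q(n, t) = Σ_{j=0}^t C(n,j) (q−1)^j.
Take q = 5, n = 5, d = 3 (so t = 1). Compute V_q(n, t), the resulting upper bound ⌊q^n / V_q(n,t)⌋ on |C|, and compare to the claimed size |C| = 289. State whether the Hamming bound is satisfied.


V_q(n, t) = 21, q^n = 3125, Hamming bound = 148, |C| = 289 > bound (violated).

Step 1: Compute V_q(n, t) = Σ_{j=0}^1 C(n, j) (q−1)^j.
  j = 0: C(5,0)·(4)^0 = 1·1 = 1.
  j = 1: C(5,1)·(4)^1 = 5·4 = 20.
  V_q(n, t) = 1 + 20 = 21.
Step 2: q^n = 5^5 = 3125.
Step 3: Hamming bound ⌊q^n / V_q(n,t)⌋ = ⌊3125/21⌋ = 148.
Step 4: Compare |C| = 289 to 148: violated.
The claimed |C| lies above the Hamming bound, so no 5-ary code of length 5 with d ≥ 3 can have 289 codewords.


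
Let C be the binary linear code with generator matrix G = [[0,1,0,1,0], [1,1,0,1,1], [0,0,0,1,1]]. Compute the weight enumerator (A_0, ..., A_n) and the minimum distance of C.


Weight distribution: A_0 = 1, A_2 = 6, A_4 = 1. Minimum distance d = 2.

Enumerate all 2^3 = 8 messages m ∈ F_2^3.
For each, compute codeword c = mG in F_2^5, then tally its weight.
  m = 000 → c = 00000, weight = 0.
  m = 100 → c = 01010, weight = 2.
  m = 010 → c = 11011, weight = 4.
  m = 110 → c = 10001, weight = 2.
  m = 001 → c = 00011, weight = 2.
  m = 101 → c = 01001, weight = 2.
  m = 011 → c = 11000, weight = 2.
  m = 111 → c = 10010, weight = 2.
Tally weights:
  weight 0: 1 codewords.
  weight 2: 6 codewords.
  weight 4: 1 codewords.
Minimum distance d = smallest w > 0 with A_w > 0 = 2.
Sanity: Σ A_w = 8 = 2^3 = 8 ✓.


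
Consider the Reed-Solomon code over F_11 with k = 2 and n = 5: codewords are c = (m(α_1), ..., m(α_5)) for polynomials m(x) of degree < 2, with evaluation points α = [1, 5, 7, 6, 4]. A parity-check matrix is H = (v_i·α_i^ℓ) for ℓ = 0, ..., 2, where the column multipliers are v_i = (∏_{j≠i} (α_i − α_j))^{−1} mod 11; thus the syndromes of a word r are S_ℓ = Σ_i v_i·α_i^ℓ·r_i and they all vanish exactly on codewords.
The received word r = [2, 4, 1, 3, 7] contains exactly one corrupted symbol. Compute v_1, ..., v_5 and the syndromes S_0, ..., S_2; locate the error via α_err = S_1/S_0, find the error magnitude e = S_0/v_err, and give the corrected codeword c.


S = (4, 9, 1), error at position 2, error magnitude e = 10, c = [2, 5, 1, 3, 7].

Step 1: column multipliers v_i = (∏_{j≠i}(α_i − α_j))^{−1} mod 11.
  i = 1 (α = 1): (1−5)(1−7)(1−6)(1−4) = (−4)·(−6)·(−5)·(−3) = 360 ≡ 8, so v_1 = 8^{−1} = 7 (mod 11).
  i = 2 (α = 5): (5−1)(5−7)(5−6)(5−4) = 4·(−2)·(−1)·1 = 8 ≡ 8, so v_2 = 8^{−1} = 7 (mod 11).
  i = 3 (α = 7): (7−1)(7−5)(7−6)(7−4) = 6·2·1·3 = 36 ≡ 3, so v_3 = 3^{−1} = 4 (mod 11).
  i = 4 (α = 6): (6−1)(6−5)(6−7)(6−4) = 5·1·(−1)·2 = −10 ≡ 1, so v_4 = 1^{−1} = 1 (mod 11).
  i = 5 (α = 4): (4−1)(4−5)(4−7)(4−6) = 3·(−1)·(−3)·(−2) = −18 ≡ 4, so v_5 = 4^{−1} = 3 (mod 11).
  v = [7, 7, 4, 1, 3].
Step 2: syndromes of r = [2, 4, 1, 3, 7] (all sums mod 11).
  S_0 = Σ v_i r_i = 7·2 + 7·4 + 4·1 + 1·3 + 3·7 = 70 ≡ 4.
  S_1 = Σ v_i α_i r_i = 7·1·2 + 7·5·4 + 4·7·1 + 1·6·3 + 3·4·7 = 284 ≡ 9.
  α_i^2 mod 11 = [1, 3, 5, 3, 5].
  S_2 = Σ v_i α_i^2 r_i = 7·1·2 + 7·3·4 + 4·5·1 + 1·3·3 + 3·5·7 = 232 ≡ 1.
  S = (4, 9, 1) ≠ 0, so r is not a codeword (an error is present).
Step 3: locate the error. For a single error e at position i, S_ℓ = v_i·e·α_i^ℓ, so α_err = S_1/S_0.
  S_0^{−1} = 4^{−1} = 3 (mod 11), so α_err = 9·3 = 27 ≡ 5 = α_2. Error position i = 2.
  Consistency check: S_2/S_1 = 1·5 = 5 ≡ 5 = α_err ✓ (single-error assumption holds).
Step 4: error magnitude e = S_0/v_2 = S_0·∏_{j≠2}(α_2 − α_j) = 4·8 = 32 ≡ 10 (mod 11).
Step 5: correct position 2: c_2 = r_2 − e = 4 − 10 ≡ 5 (mod 11). Hence c = [2, 5, 1, 3, 7].
  Check: interpolating c through the α_i gives m(x) = 4 + 9·x (degree < 2) with m(α_i) = c_i for every i, so c is indeed a codeword.


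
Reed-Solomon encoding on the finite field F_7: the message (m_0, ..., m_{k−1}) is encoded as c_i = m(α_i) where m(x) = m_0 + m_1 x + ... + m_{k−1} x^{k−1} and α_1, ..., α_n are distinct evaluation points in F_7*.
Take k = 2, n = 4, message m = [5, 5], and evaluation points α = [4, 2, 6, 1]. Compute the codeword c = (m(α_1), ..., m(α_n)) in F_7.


c = [4, 1, 0, 3]

Message polynomial: m(x) = 5 + 5·x (mod 7).
For each evaluation point α_i, compute m(α_i) mod 7:
  α_1 = 4: Horner steps 5 → 4, so m(4) = 4.
  α_2 = 2: Horner steps 5 → 1, so m(2) = 1.
  α_3 = 6: Horner steps 5 → 0, so m(6) = 0.
  α_4 = 1: Horner steps 5 → 3, so m(1) = 3.
Codeword c = [4, 1, 0, 3] ∈ F_7^4.


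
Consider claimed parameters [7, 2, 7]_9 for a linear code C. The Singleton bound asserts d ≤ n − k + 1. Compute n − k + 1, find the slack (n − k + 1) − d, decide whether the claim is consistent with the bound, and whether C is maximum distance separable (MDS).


Singleton RHS = n − k + 1 = 6, slack = -1, bound violated (no such code; not MDS).

Singleton bound: d ≤ n − k + 1.
Here n = 7, k = 2, so n − k + 1 = 6.
Given d = 7, check d ≤ 6: NO.
Slack = (n − k + 1) − d = -1.
The slack is negative: d = 7 exceeds n − k + 1 = 6 by 1, so the Singleton bound is violated and no linear [7, 2, 7]_9 code can exist. In particular it is not MDS (MDS requires d = n − k + 1 exactly).
Description: the claimed parameters are [7, 2, 7]_9; such a code would be impossible (violates the Singleton bound).


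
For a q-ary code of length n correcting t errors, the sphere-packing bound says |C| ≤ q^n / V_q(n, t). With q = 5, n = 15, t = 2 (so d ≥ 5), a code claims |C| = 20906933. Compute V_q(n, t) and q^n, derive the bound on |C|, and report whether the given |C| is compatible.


V_q(n, t) = 1741, q^n = 30517578125, Hamming bound = 17528764, |C| = 20906933 > bound (violated).

Step 1: Compute V_q(n, t) = Σ_{j=0}^2 C(n, j) (q−1)^j.
  j = 0: C(15,0)·(4)^0 = 1·1 = 1.
  j = 1: C(15,1)·(4)^1 = 15·4 = 60.
  j = 2: C(15,2)·(4)^2 = 105·16 = 1680.
  V_q(n, t) = 1 + 60 + 1680 = 1741.
Step 2: q^n = 5^15 = 30517578125.
Step 3: Hamming bound ⌊q^n / V_q(n,t)⌋ = ⌊30517578125/1741⌋ = 17528764.
Step 4: Compare |C| = 20906933 to 17528764: violated.
The claimed |C| lies above the Hamming bound, so no 5-ary code of length 15 with d ≥ 5 can have 20906933 codewords.


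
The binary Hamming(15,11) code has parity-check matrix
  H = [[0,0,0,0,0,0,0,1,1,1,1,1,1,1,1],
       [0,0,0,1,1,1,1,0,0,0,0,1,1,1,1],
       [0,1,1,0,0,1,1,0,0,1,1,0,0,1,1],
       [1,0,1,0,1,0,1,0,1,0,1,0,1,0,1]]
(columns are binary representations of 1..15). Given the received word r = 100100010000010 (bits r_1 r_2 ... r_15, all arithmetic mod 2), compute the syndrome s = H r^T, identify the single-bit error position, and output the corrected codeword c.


s = (0, 0, 1, 1)^T, error position = 3, corrected codeword c = 101100010000010

Compute s = H r^T mod 2 one row at a time:
  s_1 = 1 + 0 + 0 + 0 + 0 + 0 + 1 + 0 = 2 ≡ 0 (mod 2).
  s_2 = 1 + 0 + 0 + 0 + 0 + 0 + 1 + 0 = 2 ≡ 0 (mod 2).
  s_3 = 0 + 0 + 0 + 0 + 0 + 0 + 1 + 0 = 1 ≡ 1 (mod 2).
  s_4 = 1 + 0 + 0 + 0 + 0 + 0 + 0 + 0 = 1 ≡ 1 (mod 2).
s = (0, 0, 1, 1)^T — this equals column 3 of H (binary 0011), so error is at position 3.
Correct: flip bit 3 of r = 100100010000010 to get c = 101100010000010.


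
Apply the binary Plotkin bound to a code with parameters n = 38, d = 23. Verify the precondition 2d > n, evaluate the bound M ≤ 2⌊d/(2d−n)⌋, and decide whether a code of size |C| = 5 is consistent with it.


Plotkin bound M ≤ 4; given |C| = 5 > bound (violated).

Check applicability: 2d = 46, n = 38.
2d − n = 8 > 0, so Plotkin applies.
Compute d/(2d−n) = 23/8 ≈ 2.8750.
⌊d/(2d−n)⌋ = 2.
Plotkin bound: M ≤ 2·2 = 4.
Given |C| = 5, check: VIOLATED.
This |C| is above the Plotkin bound, so no binary code with n = 38, d = 23 and 5 codewords exists.


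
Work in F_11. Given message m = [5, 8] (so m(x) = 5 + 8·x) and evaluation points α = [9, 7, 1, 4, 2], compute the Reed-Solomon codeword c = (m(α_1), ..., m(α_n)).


c = [0, 6, 2, 4, 10]

Message polynomial: m(x) = 5 + 8·x (mod 11).
For each evaluation point α_i, compute m(α_i) mod 11:
  α_1 = 9: Horner steps 8 → 0, so m(9) = 0.
  α_2 = 7: Horner steps 8 → 6, so m(7) = 6.
  α_3 = 1: Horner steps 8 → 2, so m(1) = 2.
  α_4 = 4: Horner steps 8 → 4, so m(4) = 4.
  α_5 = 2: Horner steps 8 → 10, so m(2) = 10.
Codeword c = [0, 6, 2, 4, 10] ∈ F_11^5.
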